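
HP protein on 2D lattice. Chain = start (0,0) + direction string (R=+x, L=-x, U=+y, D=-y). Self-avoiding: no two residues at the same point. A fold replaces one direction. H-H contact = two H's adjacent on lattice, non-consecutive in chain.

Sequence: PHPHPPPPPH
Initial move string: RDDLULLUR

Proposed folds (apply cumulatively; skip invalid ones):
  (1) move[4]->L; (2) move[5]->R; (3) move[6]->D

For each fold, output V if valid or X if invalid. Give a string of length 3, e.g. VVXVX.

Initial: RDDLULLUR -> [(0, 0), (1, 0), (1, -1), (1, -2), (0, -2), (0, -1), (-1, -1), (-2, -1), (-2, 0), (-1, 0)]
Fold 1: move[4]->L => RDDLLLLUR VALID
Fold 2: move[5]->R => RDDLLRLUR INVALID (collision), skipped
Fold 3: move[6]->D => RDDLLLDUR INVALID (collision), skipped

Answer: VXX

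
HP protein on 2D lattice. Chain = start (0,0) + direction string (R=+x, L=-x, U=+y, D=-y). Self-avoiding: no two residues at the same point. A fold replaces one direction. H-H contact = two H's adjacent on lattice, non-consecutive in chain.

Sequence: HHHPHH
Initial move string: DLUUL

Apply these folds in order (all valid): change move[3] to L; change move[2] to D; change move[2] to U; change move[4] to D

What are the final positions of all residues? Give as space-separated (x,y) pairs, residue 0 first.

Initial moves: DLUUL
Fold: move[3]->L => DLULL (positions: [(0, 0), (0, -1), (-1, -1), (-1, 0), (-2, 0), (-3, 0)])
Fold: move[2]->D => DLDLL (positions: [(0, 0), (0, -1), (-1, -1), (-1, -2), (-2, -2), (-3, -2)])
Fold: move[2]->U => DLULL (positions: [(0, 0), (0, -1), (-1, -1), (-1, 0), (-2, 0), (-3, 0)])
Fold: move[4]->D => DLULD (positions: [(0, 0), (0, -1), (-1, -1), (-1, 0), (-2, 0), (-2, -1)])

Answer: (0,0) (0,-1) (-1,-1) (-1,0) (-2,0) (-2,-1)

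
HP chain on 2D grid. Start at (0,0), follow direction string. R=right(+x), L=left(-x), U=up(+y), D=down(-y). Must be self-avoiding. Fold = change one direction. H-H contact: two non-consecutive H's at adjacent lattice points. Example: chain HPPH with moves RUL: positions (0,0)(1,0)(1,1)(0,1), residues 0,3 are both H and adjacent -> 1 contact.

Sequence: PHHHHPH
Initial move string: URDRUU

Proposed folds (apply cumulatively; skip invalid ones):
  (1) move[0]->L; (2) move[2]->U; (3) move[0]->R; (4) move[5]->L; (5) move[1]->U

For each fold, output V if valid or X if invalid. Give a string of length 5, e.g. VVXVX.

Initial: URDRUU -> [(0, 0), (0, 1), (1, 1), (1, 0), (2, 0), (2, 1), (2, 2)]
Fold 1: move[0]->L => LRDRUU INVALID (collision), skipped
Fold 2: move[2]->U => URURUU VALID
Fold 3: move[0]->R => RRURUU VALID
Fold 4: move[5]->L => RRURUL VALID
Fold 5: move[1]->U => RUURUL VALID

Answer: XVVVV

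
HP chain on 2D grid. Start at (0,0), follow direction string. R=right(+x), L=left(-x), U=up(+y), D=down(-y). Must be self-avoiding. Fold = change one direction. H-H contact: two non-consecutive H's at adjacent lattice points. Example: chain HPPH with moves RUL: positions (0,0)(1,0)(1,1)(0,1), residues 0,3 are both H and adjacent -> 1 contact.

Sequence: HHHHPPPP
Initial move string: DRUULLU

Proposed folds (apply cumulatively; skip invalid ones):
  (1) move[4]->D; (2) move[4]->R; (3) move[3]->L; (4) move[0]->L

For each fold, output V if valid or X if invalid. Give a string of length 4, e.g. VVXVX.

Initial: DRUULLU -> [(0, 0), (0, -1), (1, -1), (1, 0), (1, 1), (0, 1), (-1, 1), (-1, 2)]
Fold 1: move[4]->D => DRUUDLU INVALID (collision), skipped
Fold 2: move[4]->R => DRUURLU INVALID (collision), skipped
Fold 3: move[3]->L => DRULLLU INVALID (collision), skipped
Fold 4: move[0]->L => LRUULLU INVALID (collision), skipped

Answer: XXXX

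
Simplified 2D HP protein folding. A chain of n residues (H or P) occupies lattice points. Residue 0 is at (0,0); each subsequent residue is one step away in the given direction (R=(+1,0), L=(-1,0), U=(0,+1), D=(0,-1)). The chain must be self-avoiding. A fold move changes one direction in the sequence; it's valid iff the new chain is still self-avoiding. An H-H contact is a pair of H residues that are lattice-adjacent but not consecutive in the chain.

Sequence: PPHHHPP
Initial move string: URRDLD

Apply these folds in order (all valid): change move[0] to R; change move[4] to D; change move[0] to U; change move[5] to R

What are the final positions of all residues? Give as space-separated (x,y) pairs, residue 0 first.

Initial moves: URRDLD
Fold: move[0]->R => RRRDLD (positions: [(0, 0), (1, 0), (2, 0), (3, 0), (3, -1), (2, -1), (2, -2)])
Fold: move[4]->D => RRRDDD (positions: [(0, 0), (1, 0), (2, 0), (3, 0), (3, -1), (3, -2), (3, -3)])
Fold: move[0]->U => URRDDD (positions: [(0, 0), (0, 1), (1, 1), (2, 1), (2, 0), (2, -1), (2, -2)])
Fold: move[5]->R => URRDDR (positions: [(0, 0), (0, 1), (1, 1), (2, 1), (2, 0), (2, -1), (3, -1)])

Answer: (0,0) (0,1) (1,1) (2,1) (2,0) (2,-1) (3,-1)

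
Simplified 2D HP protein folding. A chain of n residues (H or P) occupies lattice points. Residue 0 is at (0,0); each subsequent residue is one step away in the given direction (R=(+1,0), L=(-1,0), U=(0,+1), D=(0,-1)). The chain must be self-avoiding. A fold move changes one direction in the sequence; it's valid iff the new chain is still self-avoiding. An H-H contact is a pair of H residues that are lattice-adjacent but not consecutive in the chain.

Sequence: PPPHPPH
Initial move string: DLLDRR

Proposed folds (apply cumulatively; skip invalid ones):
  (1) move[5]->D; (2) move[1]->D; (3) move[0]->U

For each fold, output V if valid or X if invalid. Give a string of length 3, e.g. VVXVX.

Initial: DLLDRR -> [(0, 0), (0, -1), (-1, -1), (-2, -1), (-2, -2), (-1, -2), (0, -2)]
Fold 1: move[5]->D => DLLDRD VALID
Fold 2: move[1]->D => DDLDRD VALID
Fold 3: move[0]->U => UDLDRD INVALID (collision), skipped

Answer: VVX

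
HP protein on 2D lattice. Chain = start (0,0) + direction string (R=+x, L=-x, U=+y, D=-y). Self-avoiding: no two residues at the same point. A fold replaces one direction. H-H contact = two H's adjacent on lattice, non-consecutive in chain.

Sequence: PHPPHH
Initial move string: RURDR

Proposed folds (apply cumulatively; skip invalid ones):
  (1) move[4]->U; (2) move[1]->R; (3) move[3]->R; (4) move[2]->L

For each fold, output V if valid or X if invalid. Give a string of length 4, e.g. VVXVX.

Initial: RURDR -> [(0, 0), (1, 0), (1, 1), (2, 1), (2, 0), (3, 0)]
Fold 1: move[4]->U => RURDU INVALID (collision), skipped
Fold 2: move[1]->R => RRRDR VALID
Fold 3: move[3]->R => RRRRR VALID
Fold 4: move[2]->L => RRLRR INVALID (collision), skipped

Answer: XVVX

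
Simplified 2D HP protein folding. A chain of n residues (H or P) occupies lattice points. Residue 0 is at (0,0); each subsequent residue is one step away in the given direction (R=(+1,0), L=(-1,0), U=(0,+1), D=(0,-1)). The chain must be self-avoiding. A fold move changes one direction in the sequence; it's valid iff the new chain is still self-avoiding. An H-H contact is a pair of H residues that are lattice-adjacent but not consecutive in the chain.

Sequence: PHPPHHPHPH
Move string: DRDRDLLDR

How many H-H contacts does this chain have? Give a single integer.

Answer: 0

Derivation:
Positions: [(0, 0), (0, -1), (1, -1), (1, -2), (2, -2), (2, -3), (1, -3), (0, -3), (0, -4), (1, -4)]
No H-H contacts found.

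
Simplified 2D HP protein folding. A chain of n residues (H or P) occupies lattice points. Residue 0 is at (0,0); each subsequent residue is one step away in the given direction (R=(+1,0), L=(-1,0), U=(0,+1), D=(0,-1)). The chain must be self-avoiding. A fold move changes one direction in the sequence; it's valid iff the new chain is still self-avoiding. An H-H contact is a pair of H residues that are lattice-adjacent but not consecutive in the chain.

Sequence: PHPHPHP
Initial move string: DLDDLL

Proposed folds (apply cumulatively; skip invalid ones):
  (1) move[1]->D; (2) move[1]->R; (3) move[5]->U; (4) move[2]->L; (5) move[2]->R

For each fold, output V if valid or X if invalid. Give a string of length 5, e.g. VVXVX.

Answer: VVVXX

Derivation:
Initial: DLDDLL -> [(0, 0), (0, -1), (-1, -1), (-1, -2), (-1, -3), (-2, -3), (-3, -3)]
Fold 1: move[1]->D => DDDDLL VALID
Fold 2: move[1]->R => DRDDLL VALID
Fold 3: move[5]->U => DRDDLU VALID
Fold 4: move[2]->L => DRLDLU INVALID (collision), skipped
Fold 5: move[2]->R => DRRDLU INVALID (collision), skipped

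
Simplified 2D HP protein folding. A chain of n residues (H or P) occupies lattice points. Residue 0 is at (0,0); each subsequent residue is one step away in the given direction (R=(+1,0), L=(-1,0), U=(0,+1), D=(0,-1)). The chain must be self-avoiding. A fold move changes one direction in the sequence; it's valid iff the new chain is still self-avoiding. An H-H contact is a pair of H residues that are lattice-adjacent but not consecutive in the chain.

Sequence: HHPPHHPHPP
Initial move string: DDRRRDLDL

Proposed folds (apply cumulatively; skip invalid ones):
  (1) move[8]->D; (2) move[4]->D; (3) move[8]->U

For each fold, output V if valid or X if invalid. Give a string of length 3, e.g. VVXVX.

Answer: VVX

Derivation:
Initial: DDRRRDLDL -> [(0, 0), (0, -1), (0, -2), (1, -2), (2, -2), (3, -2), (3, -3), (2, -3), (2, -4), (1, -4)]
Fold 1: move[8]->D => DDRRRDLDD VALID
Fold 2: move[4]->D => DDRRDDLDD VALID
Fold 3: move[8]->U => DDRRDDLDU INVALID (collision), skipped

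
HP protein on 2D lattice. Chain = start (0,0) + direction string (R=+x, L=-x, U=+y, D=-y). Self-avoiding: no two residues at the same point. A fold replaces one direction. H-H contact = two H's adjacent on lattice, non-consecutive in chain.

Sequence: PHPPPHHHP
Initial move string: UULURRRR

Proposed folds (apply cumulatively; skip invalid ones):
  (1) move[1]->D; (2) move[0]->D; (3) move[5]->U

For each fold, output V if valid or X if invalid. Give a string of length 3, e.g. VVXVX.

Answer: XXV

Derivation:
Initial: UULURRRR -> [(0, 0), (0, 1), (0, 2), (-1, 2), (-1, 3), (0, 3), (1, 3), (2, 3), (3, 3)]
Fold 1: move[1]->D => UDLURRRR INVALID (collision), skipped
Fold 2: move[0]->D => DULURRRR INVALID (collision), skipped
Fold 3: move[5]->U => UULURURR VALID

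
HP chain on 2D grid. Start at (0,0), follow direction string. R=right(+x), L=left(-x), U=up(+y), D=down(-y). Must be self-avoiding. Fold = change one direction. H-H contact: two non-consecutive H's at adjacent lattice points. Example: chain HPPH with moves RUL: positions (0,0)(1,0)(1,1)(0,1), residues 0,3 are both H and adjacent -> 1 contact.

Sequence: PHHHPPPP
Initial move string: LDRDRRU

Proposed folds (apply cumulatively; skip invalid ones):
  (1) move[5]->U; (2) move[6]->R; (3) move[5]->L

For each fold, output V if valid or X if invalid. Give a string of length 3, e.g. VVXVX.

Initial: LDRDRRU -> [(0, 0), (-1, 0), (-1, -1), (0, -1), (0, -2), (1, -2), (2, -2), (2, -1)]
Fold 1: move[5]->U => LDRDRUU VALID
Fold 2: move[6]->R => LDRDRUR VALID
Fold 3: move[5]->L => LDRDRLR INVALID (collision), skipped

Answer: VVX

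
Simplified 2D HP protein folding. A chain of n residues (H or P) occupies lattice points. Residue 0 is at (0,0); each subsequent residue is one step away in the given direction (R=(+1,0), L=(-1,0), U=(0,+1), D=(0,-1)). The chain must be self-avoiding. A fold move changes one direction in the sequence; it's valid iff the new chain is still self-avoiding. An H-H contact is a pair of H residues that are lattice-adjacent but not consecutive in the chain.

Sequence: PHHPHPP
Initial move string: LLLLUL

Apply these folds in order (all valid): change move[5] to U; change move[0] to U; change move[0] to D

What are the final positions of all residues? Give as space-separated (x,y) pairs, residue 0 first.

Initial moves: LLLLUL
Fold: move[5]->U => LLLLUU (positions: [(0, 0), (-1, 0), (-2, 0), (-3, 0), (-4, 0), (-4, 1), (-4, 2)])
Fold: move[0]->U => ULLLUU (positions: [(0, 0), (0, 1), (-1, 1), (-2, 1), (-3, 1), (-3, 2), (-3, 3)])
Fold: move[0]->D => DLLLUU (positions: [(0, 0), (0, -1), (-1, -1), (-2, -1), (-3, -1), (-3, 0), (-3, 1)])

Answer: (0,0) (0,-1) (-1,-1) (-2,-1) (-3,-1) (-3,0) (-3,1)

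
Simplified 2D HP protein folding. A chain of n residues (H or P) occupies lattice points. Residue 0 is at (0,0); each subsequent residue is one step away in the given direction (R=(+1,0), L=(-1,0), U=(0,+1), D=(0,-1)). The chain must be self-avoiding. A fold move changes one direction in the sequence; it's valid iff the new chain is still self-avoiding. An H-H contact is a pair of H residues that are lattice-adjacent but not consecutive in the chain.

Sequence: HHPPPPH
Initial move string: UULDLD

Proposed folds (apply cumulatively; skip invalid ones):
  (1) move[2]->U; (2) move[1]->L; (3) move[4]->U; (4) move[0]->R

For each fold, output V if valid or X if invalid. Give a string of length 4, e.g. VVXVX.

Initial: UULDLD -> [(0, 0), (0, 1), (0, 2), (-1, 2), (-1, 1), (-2, 1), (-2, 0)]
Fold 1: move[2]->U => UUUDLD INVALID (collision), skipped
Fold 2: move[1]->L => ULLDLD VALID
Fold 3: move[4]->U => ULLDUD INVALID (collision), skipped
Fold 4: move[0]->R => RLLDLD INVALID (collision), skipped

Answer: XVXX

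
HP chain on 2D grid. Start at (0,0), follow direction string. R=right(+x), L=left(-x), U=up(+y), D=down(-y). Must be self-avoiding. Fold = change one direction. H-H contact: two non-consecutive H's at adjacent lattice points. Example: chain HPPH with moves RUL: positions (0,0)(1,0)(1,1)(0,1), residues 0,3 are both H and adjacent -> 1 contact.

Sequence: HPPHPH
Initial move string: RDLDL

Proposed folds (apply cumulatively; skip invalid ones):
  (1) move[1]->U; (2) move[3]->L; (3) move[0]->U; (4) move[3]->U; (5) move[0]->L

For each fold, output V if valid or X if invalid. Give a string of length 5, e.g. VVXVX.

Answer: XVXXV

Derivation:
Initial: RDLDL -> [(0, 0), (1, 0), (1, -1), (0, -1), (0, -2), (-1, -2)]
Fold 1: move[1]->U => RULDL INVALID (collision), skipped
Fold 2: move[3]->L => RDLLL VALID
Fold 3: move[0]->U => UDLLL INVALID (collision), skipped
Fold 4: move[3]->U => RDLUL INVALID (collision), skipped
Fold 5: move[0]->L => LDLLL VALID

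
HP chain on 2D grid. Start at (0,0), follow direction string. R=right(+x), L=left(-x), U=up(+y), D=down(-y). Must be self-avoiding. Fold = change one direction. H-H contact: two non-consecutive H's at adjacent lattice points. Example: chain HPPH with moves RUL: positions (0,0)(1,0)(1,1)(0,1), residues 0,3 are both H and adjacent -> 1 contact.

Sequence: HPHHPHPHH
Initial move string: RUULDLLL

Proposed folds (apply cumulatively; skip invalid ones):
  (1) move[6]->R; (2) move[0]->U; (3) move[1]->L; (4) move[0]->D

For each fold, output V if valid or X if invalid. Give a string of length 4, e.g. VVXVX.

Initial: RUULDLLL -> [(0, 0), (1, 0), (1, 1), (1, 2), (0, 2), (0, 1), (-1, 1), (-2, 1), (-3, 1)]
Fold 1: move[6]->R => RUULDLRL INVALID (collision), skipped
Fold 2: move[0]->U => UUULDLLL VALID
Fold 3: move[1]->L => ULULDLLL VALID
Fold 4: move[0]->D => DLULDLLL VALID

Answer: XVVV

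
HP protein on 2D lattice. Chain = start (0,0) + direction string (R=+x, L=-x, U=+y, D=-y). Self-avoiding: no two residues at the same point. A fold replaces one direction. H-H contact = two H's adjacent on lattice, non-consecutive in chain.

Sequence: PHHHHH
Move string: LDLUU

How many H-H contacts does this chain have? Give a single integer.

Answer: 1

Derivation:
Positions: [(0, 0), (-1, 0), (-1, -1), (-2, -1), (-2, 0), (-2, 1)]
H-H contact: residue 1 @(-1,0) - residue 4 @(-2, 0)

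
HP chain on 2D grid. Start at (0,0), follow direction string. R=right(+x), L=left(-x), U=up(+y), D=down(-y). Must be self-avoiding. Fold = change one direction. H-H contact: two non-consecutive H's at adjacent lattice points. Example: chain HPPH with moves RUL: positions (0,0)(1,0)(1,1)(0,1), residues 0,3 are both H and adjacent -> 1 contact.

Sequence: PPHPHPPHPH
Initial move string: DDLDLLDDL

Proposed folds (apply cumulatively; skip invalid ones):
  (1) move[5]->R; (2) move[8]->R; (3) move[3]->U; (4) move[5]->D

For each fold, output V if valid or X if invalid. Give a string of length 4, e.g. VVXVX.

Initial: DDLDLLDDL -> [(0, 0), (0, -1), (0, -2), (-1, -2), (-1, -3), (-2, -3), (-3, -3), (-3, -4), (-3, -5), (-4, -5)]
Fold 1: move[5]->R => DDLDLRDDL INVALID (collision), skipped
Fold 2: move[8]->R => DDLDLLDDR VALID
Fold 3: move[3]->U => DDLULLDDR VALID
Fold 4: move[5]->D => DDLULDDDR VALID

Answer: XVVV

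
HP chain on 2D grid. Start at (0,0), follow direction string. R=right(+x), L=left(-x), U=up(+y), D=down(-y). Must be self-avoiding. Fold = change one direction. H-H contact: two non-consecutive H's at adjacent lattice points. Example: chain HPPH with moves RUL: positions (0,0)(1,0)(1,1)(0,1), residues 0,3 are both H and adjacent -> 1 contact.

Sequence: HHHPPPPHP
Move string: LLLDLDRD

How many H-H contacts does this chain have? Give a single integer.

Positions: [(0, 0), (-1, 0), (-2, 0), (-3, 0), (-3, -1), (-4, -1), (-4, -2), (-3, -2), (-3, -3)]
No H-H contacts found.

Answer: 0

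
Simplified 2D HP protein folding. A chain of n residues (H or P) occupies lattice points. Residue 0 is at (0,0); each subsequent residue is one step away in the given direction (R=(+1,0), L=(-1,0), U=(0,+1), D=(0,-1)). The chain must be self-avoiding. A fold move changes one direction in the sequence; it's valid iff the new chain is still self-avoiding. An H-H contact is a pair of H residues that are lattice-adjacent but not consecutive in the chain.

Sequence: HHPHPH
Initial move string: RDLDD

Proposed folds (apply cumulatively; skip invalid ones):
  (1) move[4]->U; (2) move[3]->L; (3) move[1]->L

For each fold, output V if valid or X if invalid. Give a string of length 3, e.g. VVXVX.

Answer: XVX

Derivation:
Initial: RDLDD -> [(0, 0), (1, 0), (1, -1), (0, -1), (0, -2), (0, -3)]
Fold 1: move[4]->U => RDLDU INVALID (collision), skipped
Fold 2: move[3]->L => RDLLD VALID
Fold 3: move[1]->L => RLLLD INVALID (collision), skipped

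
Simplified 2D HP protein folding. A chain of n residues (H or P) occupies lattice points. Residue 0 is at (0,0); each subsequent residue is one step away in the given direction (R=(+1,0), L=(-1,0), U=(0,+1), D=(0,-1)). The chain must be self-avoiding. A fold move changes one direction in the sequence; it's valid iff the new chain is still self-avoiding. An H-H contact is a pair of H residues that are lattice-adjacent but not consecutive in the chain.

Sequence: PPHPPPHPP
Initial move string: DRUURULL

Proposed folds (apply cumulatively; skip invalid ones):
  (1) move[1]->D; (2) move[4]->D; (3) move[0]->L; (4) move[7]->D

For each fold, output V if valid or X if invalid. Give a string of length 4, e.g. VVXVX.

Initial: DRUURULL -> [(0, 0), (0, -1), (1, -1), (1, 0), (1, 1), (2, 1), (2, 2), (1, 2), (0, 2)]
Fold 1: move[1]->D => DDUURULL INVALID (collision), skipped
Fold 2: move[4]->D => DRUUDULL INVALID (collision), skipped
Fold 3: move[0]->L => LRUURULL INVALID (collision), skipped
Fold 4: move[7]->D => DRUURULD INVALID (collision), skipped

Answer: XXXX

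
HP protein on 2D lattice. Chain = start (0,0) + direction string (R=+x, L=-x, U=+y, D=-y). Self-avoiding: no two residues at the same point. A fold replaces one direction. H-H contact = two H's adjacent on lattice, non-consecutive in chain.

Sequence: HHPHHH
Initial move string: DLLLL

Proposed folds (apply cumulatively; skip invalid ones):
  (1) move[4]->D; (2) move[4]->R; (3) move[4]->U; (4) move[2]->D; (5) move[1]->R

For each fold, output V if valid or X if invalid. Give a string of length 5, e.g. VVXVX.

Answer: VXVVX

Derivation:
Initial: DLLLL -> [(0, 0), (0, -1), (-1, -1), (-2, -1), (-3, -1), (-4, -1)]
Fold 1: move[4]->D => DLLLD VALID
Fold 2: move[4]->R => DLLLR INVALID (collision), skipped
Fold 3: move[4]->U => DLLLU VALID
Fold 4: move[2]->D => DLDLU VALID
Fold 5: move[1]->R => DRDLU INVALID (collision), skipped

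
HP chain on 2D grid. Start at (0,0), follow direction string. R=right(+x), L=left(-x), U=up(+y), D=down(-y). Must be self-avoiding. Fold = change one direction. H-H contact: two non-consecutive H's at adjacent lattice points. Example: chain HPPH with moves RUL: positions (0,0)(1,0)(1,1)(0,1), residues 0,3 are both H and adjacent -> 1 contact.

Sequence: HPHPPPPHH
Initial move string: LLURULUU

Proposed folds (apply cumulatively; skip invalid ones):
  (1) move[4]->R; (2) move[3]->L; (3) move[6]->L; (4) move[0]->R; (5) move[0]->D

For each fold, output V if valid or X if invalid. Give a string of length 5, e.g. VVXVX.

Initial: LLURULUU -> [(0, 0), (-1, 0), (-2, 0), (-2, 1), (-1, 1), (-1, 2), (-2, 2), (-2, 3), (-2, 4)]
Fold 1: move[4]->R => LLURRLUU INVALID (collision), skipped
Fold 2: move[3]->L => LLULULUU VALID
Fold 3: move[6]->L => LLULULLU VALID
Fold 4: move[0]->R => RLULULLU INVALID (collision), skipped
Fold 5: move[0]->D => DLULULLU VALID

Answer: XVVXV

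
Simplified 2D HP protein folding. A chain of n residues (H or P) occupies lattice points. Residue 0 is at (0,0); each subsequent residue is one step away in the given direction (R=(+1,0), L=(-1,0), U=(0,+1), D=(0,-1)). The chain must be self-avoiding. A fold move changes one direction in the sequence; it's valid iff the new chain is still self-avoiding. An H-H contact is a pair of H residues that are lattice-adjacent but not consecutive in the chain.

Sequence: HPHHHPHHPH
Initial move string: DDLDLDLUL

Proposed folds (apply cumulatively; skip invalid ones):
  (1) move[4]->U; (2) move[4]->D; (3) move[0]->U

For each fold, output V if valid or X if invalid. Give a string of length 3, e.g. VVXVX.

Answer: XVX

Derivation:
Initial: DDLDLDLUL -> [(0, 0), (0, -1), (0, -2), (-1, -2), (-1, -3), (-2, -3), (-2, -4), (-3, -4), (-3, -3), (-4, -3)]
Fold 1: move[4]->U => DDLDUDLUL INVALID (collision), skipped
Fold 2: move[4]->D => DDLDDDLUL VALID
Fold 3: move[0]->U => UDLDDDLUL INVALID (collision), skipped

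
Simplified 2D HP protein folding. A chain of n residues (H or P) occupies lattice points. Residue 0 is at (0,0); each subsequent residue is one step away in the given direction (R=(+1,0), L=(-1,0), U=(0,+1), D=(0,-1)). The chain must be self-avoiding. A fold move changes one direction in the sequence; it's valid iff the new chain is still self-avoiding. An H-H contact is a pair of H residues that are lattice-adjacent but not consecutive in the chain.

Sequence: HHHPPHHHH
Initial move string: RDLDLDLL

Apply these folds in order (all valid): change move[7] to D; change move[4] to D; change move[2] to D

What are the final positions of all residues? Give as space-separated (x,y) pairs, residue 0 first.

Initial moves: RDLDLDLL
Fold: move[7]->D => RDLDLDLD (positions: [(0, 0), (1, 0), (1, -1), (0, -1), (0, -2), (-1, -2), (-1, -3), (-2, -3), (-2, -4)])
Fold: move[4]->D => RDLDDDLD (positions: [(0, 0), (1, 0), (1, -1), (0, -1), (0, -2), (0, -3), (0, -4), (-1, -4), (-1, -5)])
Fold: move[2]->D => RDDDDDLD (positions: [(0, 0), (1, 0), (1, -1), (1, -2), (1, -3), (1, -4), (1, -5), (0, -5), (0, -6)])

Answer: (0,0) (1,0) (1,-1) (1,-2) (1,-3) (1,-4) (1,-5) (0,-5) (0,-6)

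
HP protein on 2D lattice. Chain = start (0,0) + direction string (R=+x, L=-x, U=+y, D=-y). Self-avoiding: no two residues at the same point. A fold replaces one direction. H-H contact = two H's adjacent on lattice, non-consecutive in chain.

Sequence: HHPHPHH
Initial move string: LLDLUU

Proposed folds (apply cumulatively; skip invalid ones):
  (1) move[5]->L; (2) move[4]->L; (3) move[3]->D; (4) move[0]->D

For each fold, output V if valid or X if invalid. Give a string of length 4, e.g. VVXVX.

Answer: VVVV

Derivation:
Initial: LLDLUU -> [(0, 0), (-1, 0), (-2, 0), (-2, -1), (-3, -1), (-3, 0), (-3, 1)]
Fold 1: move[5]->L => LLDLUL VALID
Fold 2: move[4]->L => LLDLLL VALID
Fold 3: move[3]->D => LLDDLL VALID
Fold 4: move[0]->D => DLDDLL VALID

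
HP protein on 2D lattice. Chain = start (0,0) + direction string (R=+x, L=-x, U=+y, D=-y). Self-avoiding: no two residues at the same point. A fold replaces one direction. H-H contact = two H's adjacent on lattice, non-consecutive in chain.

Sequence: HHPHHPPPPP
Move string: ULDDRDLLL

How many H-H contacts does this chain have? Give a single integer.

Positions: [(0, 0), (0, 1), (-1, 1), (-1, 0), (-1, -1), (0, -1), (0, -2), (-1, -2), (-2, -2), (-3, -2)]
H-H contact: residue 0 @(0,0) - residue 3 @(-1, 0)

Answer: 1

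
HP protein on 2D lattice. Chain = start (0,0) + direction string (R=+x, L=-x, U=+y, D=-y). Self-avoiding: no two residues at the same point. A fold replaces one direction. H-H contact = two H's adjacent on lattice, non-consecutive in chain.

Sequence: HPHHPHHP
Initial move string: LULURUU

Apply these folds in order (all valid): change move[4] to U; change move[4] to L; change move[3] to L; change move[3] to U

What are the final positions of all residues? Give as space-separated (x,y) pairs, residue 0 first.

Answer: (0,0) (-1,0) (-1,1) (-2,1) (-2,2) (-3,2) (-3,3) (-3,4)

Derivation:
Initial moves: LULURUU
Fold: move[4]->U => LULUUUU (positions: [(0, 0), (-1, 0), (-1, 1), (-2, 1), (-2, 2), (-2, 3), (-2, 4), (-2, 5)])
Fold: move[4]->L => LULULUU (positions: [(0, 0), (-1, 0), (-1, 1), (-2, 1), (-2, 2), (-3, 2), (-3, 3), (-3, 4)])
Fold: move[3]->L => LULLLUU (positions: [(0, 0), (-1, 0), (-1, 1), (-2, 1), (-3, 1), (-4, 1), (-4, 2), (-4, 3)])
Fold: move[3]->U => LULULUU (positions: [(0, 0), (-1, 0), (-1, 1), (-2, 1), (-2, 2), (-3, 2), (-3, 3), (-3, 4)])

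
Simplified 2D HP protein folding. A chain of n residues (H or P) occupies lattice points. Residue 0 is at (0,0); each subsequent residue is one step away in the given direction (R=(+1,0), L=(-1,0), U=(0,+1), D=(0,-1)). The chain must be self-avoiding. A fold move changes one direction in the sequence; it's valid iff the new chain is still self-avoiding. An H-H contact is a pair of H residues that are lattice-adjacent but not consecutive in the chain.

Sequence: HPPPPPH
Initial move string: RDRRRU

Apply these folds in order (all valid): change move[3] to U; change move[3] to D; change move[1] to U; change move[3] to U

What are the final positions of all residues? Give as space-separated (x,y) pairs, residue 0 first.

Initial moves: RDRRRU
Fold: move[3]->U => RDRURU (positions: [(0, 0), (1, 0), (1, -1), (2, -1), (2, 0), (3, 0), (3, 1)])
Fold: move[3]->D => RDRDRU (positions: [(0, 0), (1, 0), (1, -1), (2, -1), (2, -2), (3, -2), (3, -1)])
Fold: move[1]->U => RURDRU (positions: [(0, 0), (1, 0), (1, 1), (2, 1), (2, 0), (3, 0), (3, 1)])
Fold: move[3]->U => RURURU (positions: [(0, 0), (1, 0), (1, 1), (2, 1), (2, 2), (3, 2), (3, 3)])

Answer: (0,0) (1,0) (1,1) (2,1) (2,2) (3,2) (3,3)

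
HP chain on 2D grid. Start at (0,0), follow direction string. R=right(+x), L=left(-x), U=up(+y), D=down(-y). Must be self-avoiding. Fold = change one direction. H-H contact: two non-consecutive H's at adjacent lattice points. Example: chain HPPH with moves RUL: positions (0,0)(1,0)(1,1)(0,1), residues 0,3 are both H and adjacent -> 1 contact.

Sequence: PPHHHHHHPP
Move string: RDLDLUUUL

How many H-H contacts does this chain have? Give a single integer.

Answer: 1

Derivation:
Positions: [(0, 0), (1, 0), (1, -1), (0, -1), (0, -2), (-1, -2), (-1, -1), (-1, 0), (-1, 1), (-2, 1)]
H-H contact: residue 3 @(0,-1) - residue 6 @(-1, -1)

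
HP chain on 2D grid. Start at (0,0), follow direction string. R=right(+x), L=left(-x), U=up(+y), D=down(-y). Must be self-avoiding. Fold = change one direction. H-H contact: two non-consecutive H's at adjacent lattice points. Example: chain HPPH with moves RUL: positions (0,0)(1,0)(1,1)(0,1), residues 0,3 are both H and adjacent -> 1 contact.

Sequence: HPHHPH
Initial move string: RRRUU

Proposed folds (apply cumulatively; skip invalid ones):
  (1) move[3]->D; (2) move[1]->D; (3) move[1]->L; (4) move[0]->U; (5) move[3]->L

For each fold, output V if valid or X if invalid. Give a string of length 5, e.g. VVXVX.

Answer: XVXXX

Derivation:
Initial: RRRUU -> [(0, 0), (1, 0), (2, 0), (3, 0), (3, 1), (3, 2)]
Fold 1: move[3]->D => RRRDU INVALID (collision), skipped
Fold 2: move[1]->D => RDRUU VALID
Fold 3: move[1]->L => RLRUU INVALID (collision), skipped
Fold 4: move[0]->U => UDRUU INVALID (collision), skipped
Fold 5: move[3]->L => RDRLU INVALID (collision), skipped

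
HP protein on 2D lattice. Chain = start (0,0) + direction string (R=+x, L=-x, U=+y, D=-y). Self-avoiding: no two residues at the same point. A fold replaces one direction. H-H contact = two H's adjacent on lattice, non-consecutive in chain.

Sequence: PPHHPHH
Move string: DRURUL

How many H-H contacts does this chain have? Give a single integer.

Positions: [(0, 0), (0, -1), (1, -1), (1, 0), (2, 0), (2, 1), (1, 1)]
H-H contact: residue 3 @(1,0) - residue 6 @(1, 1)

Answer: 1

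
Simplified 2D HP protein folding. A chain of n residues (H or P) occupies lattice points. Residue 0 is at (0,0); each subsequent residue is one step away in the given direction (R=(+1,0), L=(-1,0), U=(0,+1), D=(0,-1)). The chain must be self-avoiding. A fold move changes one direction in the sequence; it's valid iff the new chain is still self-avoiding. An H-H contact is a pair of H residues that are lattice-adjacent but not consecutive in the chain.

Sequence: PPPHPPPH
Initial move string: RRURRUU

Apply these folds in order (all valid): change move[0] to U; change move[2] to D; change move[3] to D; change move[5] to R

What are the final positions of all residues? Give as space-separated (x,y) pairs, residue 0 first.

Initial moves: RRURRUU
Fold: move[0]->U => URURRUU (positions: [(0, 0), (0, 1), (1, 1), (1, 2), (2, 2), (3, 2), (3, 3), (3, 4)])
Fold: move[2]->D => URDRRUU (positions: [(0, 0), (0, 1), (1, 1), (1, 0), (2, 0), (3, 0), (3, 1), (3, 2)])
Fold: move[3]->D => URDDRUU (positions: [(0, 0), (0, 1), (1, 1), (1, 0), (1, -1), (2, -1), (2, 0), (2, 1)])
Fold: move[5]->R => URDDRRU (positions: [(0, 0), (0, 1), (1, 1), (1, 0), (1, -1), (2, -1), (3, -1), (3, 0)])

Answer: (0,0) (0,1) (1,1) (1,0) (1,-1) (2,-1) (3,-1) (3,0)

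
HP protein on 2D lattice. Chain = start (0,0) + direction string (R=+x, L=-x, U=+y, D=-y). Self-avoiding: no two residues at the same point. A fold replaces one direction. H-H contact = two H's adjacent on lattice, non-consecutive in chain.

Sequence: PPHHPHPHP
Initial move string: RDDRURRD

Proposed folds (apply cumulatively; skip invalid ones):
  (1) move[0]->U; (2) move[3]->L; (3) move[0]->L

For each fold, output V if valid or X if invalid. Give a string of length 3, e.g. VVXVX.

Initial: RDDRURRD -> [(0, 0), (1, 0), (1, -1), (1, -2), (2, -2), (2, -1), (3, -1), (4, -1), (4, -2)]
Fold 1: move[0]->U => UDDRURRD INVALID (collision), skipped
Fold 2: move[3]->L => RDDLURRD INVALID (collision), skipped
Fold 3: move[0]->L => LDDRURRD VALID

Answer: XXV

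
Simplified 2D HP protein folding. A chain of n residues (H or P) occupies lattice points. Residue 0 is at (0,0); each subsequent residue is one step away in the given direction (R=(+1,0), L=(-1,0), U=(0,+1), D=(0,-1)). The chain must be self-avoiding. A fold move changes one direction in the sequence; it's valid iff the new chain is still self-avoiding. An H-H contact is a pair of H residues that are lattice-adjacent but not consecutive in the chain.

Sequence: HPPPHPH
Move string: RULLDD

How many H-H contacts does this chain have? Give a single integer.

Positions: [(0, 0), (1, 0), (1, 1), (0, 1), (-1, 1), (-1, 0), (-1, -1)]
No H-H contacts found.

Answer: 0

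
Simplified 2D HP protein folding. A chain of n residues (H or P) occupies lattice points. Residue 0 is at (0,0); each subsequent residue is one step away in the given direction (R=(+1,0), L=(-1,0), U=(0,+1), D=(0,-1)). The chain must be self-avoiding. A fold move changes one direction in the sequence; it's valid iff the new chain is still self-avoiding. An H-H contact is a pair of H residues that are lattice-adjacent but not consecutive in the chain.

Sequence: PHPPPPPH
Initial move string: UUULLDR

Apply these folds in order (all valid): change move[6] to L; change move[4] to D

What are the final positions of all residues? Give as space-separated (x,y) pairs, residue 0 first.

Initial moves: UUULLDR
Fold: move[6]->L => UUULLDL (positions: [(0, 0), (0, 1), (0, 2), (0, 3), (-1, 3), (-2, 3), (-2, 2), (-3, 2)])
Fold: move[4]->D => UUULDDL (positions: [(0, 0), (0, 1), (0, 2), (0, 3), (-1, 3), (-1, 2), (-1, 1), (-2, 1)])

Answer: (0,0) (0,1) (0,2) (0,3) (-1,3) (-1,2) (-1,1) (-2,1)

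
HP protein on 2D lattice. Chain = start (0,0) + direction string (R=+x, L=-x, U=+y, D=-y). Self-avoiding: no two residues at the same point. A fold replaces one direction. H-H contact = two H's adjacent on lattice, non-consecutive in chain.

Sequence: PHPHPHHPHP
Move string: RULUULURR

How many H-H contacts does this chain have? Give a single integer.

Positions: [(0, 0), (1, 0), (1, 1), (0, 1), (0, 2), (0, 3), (-1, 3), (-1, 4), (0, 4), (1, 4)]
H-H contact: residue 5 @(0,3) - residue 8 @(0, 4)

Answer: 1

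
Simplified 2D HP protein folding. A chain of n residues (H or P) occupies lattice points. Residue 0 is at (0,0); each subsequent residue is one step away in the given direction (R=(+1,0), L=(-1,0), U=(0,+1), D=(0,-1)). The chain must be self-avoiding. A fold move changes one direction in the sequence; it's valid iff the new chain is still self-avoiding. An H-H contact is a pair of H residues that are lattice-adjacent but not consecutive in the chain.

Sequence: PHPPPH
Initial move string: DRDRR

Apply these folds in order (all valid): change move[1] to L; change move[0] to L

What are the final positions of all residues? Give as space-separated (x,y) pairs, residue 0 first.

Initial moves: DRDRR
Fold: move[1]->L => DLDRR (positions: [(0, 0), (0, -1), (-1, -1), (-1, -2), (0, -2), (1, -2)])
Fold: move[0]->L => LLDRR (positions: [(0, 0), (-1, 0), (-2, 0), (-2, -1), (-1, -1), (0, -1)])

Answer: (0,0) (-1,0) (-2,0) (-2,-1) (-1,-1) (0,-1)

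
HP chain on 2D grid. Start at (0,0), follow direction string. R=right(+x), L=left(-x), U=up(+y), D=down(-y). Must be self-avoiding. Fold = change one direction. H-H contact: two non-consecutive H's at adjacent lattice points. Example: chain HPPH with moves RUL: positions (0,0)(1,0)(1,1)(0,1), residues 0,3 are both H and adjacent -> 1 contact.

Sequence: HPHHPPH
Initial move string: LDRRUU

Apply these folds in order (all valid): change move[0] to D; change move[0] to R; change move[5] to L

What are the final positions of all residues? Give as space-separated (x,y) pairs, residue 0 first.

Answer: (0,0) (1,0) (1,-1) (2,-1) (3,-1) (3,0) (2,0)

Derivation:
Initial moves: LDRRUU
Fold: move[0]->D => DDRRUU (positions: [(0, 0), (0, -1), (0, -2), (1, -2), (2, -2), (2, -1), (2, 0)])
Fold: move[0]->R => RDRRUU (positions: [(0, 0), (1, 0), (1, -1), (2, -1), (3, -1), (3, 0), (3, 1)])
Fold: move[5]->L => RDRRUL (positions: [(0, 0), (1, 0), (1, -1), (2, -1), (3, -1), (3, 0), (2, 0)])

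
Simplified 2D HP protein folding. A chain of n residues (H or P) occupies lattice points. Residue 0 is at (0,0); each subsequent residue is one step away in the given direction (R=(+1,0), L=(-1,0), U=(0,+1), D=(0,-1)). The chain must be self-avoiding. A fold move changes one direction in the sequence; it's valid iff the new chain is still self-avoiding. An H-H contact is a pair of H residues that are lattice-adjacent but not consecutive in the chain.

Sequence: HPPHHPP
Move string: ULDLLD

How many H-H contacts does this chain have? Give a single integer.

Positions: [(0, 0), (0, 1), (-1, 1), (-1, 0), (-2, 0), (-3, 0), (-3, -1)]
H-H contact: residue 0 @(0,0) - residue 3 @(-1, 0)

Answer: 1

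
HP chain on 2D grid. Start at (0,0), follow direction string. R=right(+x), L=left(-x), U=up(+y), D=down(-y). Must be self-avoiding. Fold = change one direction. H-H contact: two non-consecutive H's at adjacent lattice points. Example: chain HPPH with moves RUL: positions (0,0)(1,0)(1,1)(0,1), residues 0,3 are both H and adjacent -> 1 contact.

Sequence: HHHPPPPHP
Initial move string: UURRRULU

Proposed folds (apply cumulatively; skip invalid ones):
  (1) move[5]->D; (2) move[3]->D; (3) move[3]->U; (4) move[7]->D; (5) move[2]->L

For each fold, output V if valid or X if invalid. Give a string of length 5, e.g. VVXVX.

Answer: XXVXV

Derivation:
Initial: UURRRULU -> [(0, 0), (0, 1), (0, 2), (1, 2), (2, 2), (3, 2), (3, 3), (2, 3), (2, 4)]
Fold 1: move[5]->D => UURRRDLU INVALID (collision), skipped
Fold 2: move[3]->D => UURDRULU INVALID (collision), skipped
Fold 3: move[3]->U => UURURULU VALID
Fold 4: move[7]->D => UURURULD INVALID (collision), skipped
Fold 5: move[2]->L => UULURULU VALID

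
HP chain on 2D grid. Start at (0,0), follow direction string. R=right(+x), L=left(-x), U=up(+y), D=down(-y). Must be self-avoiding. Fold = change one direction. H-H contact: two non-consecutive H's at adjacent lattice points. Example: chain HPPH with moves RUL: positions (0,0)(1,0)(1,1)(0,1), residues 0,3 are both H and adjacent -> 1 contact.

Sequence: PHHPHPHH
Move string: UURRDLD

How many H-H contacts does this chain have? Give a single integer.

Answer: 1

Derivation:
Positions: [(0, 0), (0, 1), (0, 2), (1, 2), (2, 2), (2, 1), (1, 1), (1, 0)]
H-H contact: residue 1 @(0,1) - residue 6 @(1, 1)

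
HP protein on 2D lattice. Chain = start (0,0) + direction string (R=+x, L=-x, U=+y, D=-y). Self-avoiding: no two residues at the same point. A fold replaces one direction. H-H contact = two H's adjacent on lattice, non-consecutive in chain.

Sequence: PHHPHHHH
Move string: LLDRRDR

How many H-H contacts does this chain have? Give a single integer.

Answer: 1

Derivation:
Positions: [(0, 0), (-1, 0), (-2, 0), (-2, -1), (-1, -1), (0, -1), (0, -2), (1, -2)]
H-H contact: residue 1 @(-1,0) - residue 4 @(-1, -1)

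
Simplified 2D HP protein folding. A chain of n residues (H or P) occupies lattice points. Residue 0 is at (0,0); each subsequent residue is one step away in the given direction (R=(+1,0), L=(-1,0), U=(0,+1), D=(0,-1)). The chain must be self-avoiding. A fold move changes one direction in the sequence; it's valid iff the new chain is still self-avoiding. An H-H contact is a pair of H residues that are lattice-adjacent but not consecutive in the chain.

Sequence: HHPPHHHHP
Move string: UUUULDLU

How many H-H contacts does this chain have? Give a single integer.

Answer: 0

Derivation:
Positions: [(0, 0), (0, 1), (0, 2), (0, 3), (0, 4), (-1, 4), (-1, 3), (-2, 3), (-2, 4)]
No H-H contacts found.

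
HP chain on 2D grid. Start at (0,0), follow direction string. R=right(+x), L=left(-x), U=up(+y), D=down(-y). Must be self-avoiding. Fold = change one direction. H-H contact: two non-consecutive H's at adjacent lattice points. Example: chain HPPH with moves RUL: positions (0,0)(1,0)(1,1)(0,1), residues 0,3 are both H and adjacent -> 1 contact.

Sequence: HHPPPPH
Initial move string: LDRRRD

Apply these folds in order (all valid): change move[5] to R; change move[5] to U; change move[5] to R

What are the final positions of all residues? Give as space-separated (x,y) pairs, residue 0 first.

Initial moves: LDRRRD
Fold: move[5]->R => LDRRRR (positions: [(0, 0), (-1, 0), (-1, -1), (0, -1), (1, -1), (2, -1), (3, -1)])
Fold: move[5]->U => LDRRRU (positions: [(0, 0), (-1, 0), (-1, -1), (0, -1), (1, -1), (2, -1), (2, 0)])
Fold: move[5]->R => LDRRRR (positions: [(0, 0), (-1, 0), (-1, -1), (0, -1), (1, -1), (2, -1), (3, -1)])

Answer: (0,0) (-1,0) (-1,-1) (0,-1) (1,-1) (2,-1) (3,-1)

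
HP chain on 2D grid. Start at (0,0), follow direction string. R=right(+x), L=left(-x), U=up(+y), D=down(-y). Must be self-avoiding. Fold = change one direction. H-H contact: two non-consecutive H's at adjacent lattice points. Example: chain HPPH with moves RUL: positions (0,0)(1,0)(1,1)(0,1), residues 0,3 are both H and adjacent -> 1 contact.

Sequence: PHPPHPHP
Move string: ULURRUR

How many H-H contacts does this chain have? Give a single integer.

Answer: 1

Derivation:
Positions: [(0, 0), (0, 1), (-1, 1), (-1, 2), (0, 2), (1, 2), (1, 3), (2, 3)]
H-H contact: residue 1 @(0,1) - residue 4 @(0, 2)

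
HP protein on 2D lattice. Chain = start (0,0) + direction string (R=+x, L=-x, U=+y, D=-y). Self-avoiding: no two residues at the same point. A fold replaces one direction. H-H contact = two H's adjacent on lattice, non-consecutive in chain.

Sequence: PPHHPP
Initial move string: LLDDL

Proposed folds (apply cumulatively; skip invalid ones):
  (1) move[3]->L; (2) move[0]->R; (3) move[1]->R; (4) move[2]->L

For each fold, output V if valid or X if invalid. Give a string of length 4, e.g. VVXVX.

Answer: VXXV

Derivation:
Initial: LLDDL -> [(0, 0), (-1, 0), (-2, 0), (-2, -1), (-2, -2), (-3, -2)]
Fold 1: move[3]->L => LLDLL VALID
Fold 2: move[0]->R => RLDLL INVALID (collision), skipped
Fold 3: move[1]->R => LRDLL INVALID (collision), skipped
Fold 4: move[2]->L => LLLLL VALID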